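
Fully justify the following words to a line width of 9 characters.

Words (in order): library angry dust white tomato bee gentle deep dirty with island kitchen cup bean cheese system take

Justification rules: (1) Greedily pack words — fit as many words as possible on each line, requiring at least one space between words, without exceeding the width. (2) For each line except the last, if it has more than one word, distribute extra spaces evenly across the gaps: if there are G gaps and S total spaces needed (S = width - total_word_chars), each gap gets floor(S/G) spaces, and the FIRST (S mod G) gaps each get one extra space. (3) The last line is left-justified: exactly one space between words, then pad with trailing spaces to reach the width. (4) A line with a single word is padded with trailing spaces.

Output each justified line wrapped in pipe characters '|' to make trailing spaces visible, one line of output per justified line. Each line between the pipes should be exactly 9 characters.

Line 1: ['library'] (min_width=7, slack=2)
Line 2: ['angry'] (min_width=5, slack=4)
Line 3: ['dust'] (min_width=4, slack=5)
Line 4: ['white'] (min_width=5, slack=4)
Line 5: ['tomato'] (min_width=6, slack=3)
Line 6: ['bee'] (min_width=3, slack=6)
Line 7: ['gentle'] (min_width=6, slack=3)
Line 8: ['deep'] (min_width=4, slack=5)
Line 9: ['dirty'] (min_width=5, slack=4)
Line 10: ['with'] (min_width=4, slack=5)
Line 11: ['island'] (min_width=6, slack=3)
Line 12: ['kitchen'] (min_width=7, slack=2)
Line 13: ['cup', 'bean'] (min_width=8, slack=1)
Line 14: ['cheese'] (min_width=6, slack=3)
Line 15: ['system'] (min_width=6, slack=3)
Line 16: ['take'] (min_width=4, slack=5)

Answer: |library  |
|angry    |
|dust     |
|white    |
|tomato   |
|bee      |
|gentle   |
|deep     |
|dirty    |
|with     |
|island   |
|kitchen  |
|cup  bean|
|cheese   |
|system   |
|take     |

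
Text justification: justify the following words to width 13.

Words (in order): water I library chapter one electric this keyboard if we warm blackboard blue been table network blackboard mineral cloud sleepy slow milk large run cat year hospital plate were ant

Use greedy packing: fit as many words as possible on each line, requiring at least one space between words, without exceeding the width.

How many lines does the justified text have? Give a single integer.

Answer: 17

Derivation:
Line 1: ['water', 'I'] (min_width=7, slack=6)
Line 2: ['library'] (min_width=7, slack=6)
Line 3: ['chapter', 'one'] (min_width=11, slack=2)
Line 4: ['electric', 'this'] (min_width=13, slack=0)
Line 5: ['keyboard', 'if'] (min_width=11, slack=2)
Line 6: ['we', 'warm'] (min_width=7, slack=6)
Line 7: ['blackboard'] (min_width=10, slack=3)
Line 8: ['blue', 'been'] (min_width=9, slack=4)
Line 9: ['table', 'network'] (min_width=13, slack=0)
Line 10: ['blackboard'] (min_width=10, slack=3)
Line 11: ['mineral', 'cloud'] (min_width=13, slack=0)
Line 12: ['sleepy', 'slow'] (min_width=11, slack=2)
Line 13: ['milk', 'large'] (min_width=10, slack=3)
Line 14: ['run', 'cat', 'year'] (min_width=12, slack=1)
Line 15: ['hospital'] (min_width=8, slack=5)
Line 16: ['plate', 'were'] (min_width=10, slack=3)
Line 17: ['ant'] (min_width=3, slack=10)
Total lines: 17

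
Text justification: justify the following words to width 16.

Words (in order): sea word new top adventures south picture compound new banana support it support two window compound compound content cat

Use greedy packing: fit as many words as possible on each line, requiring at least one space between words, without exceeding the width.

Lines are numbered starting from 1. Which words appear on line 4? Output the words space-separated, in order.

Line 1: ['sea', 'word', 'new', 'top'] (min_width=16, slack=0)
Line 2: ['adventures', 'south'] (min_width=16, slack=0)
Line 3: ['picture', 'compound'] (min_width=16, slack=0)
Line 4: ['new', 'banana'] (min_width=10, slack=6)
Line 5: ['support', 'it'] (min_width=10, slack=6)
Line 6: ['support', 'two'] (min_width=11, slack=5)
Line 7: ['window', 'compound'] (min_width=15, slack=1)
Line 8: ['compound', 'content'] (min_width=16, slack=0)
Line 9: ['cat'] (min_width=3, slack=13)

Answer: new banana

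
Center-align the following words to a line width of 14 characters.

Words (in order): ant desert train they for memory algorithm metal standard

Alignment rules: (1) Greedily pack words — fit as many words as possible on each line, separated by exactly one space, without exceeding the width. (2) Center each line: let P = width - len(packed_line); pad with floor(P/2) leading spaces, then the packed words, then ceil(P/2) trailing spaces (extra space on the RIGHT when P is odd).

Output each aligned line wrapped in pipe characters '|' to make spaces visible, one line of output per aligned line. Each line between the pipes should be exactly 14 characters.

Answer: |  ant desert  |
|train they for|
|    memory    |
|  algorithm   |
|metal standard|

Derivation:
Line 1: ['ant', 'desert'] (min_width=10, slack=4)
Line 2: ['train', 'they', 'for'] (min_width=14, slack=0)
Line 3: ['memory'] (min_width=6, slack=8)
Line 4: ['algorithm'] (min_width=9, slack=5)
Line 5: ['metal', 'standard'] (min_width=14, slack=0)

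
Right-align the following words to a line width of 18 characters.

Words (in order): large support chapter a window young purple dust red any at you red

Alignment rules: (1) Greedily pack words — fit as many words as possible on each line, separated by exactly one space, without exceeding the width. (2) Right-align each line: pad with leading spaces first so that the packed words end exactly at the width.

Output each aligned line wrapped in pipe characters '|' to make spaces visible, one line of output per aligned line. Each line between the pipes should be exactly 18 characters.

Line 1: ['large', 'support'] (min_width=13, slack=5)
Line 2: ['chapter', 'a', 'window'] (min_width=16, slack=2)
Line 3: ['young', 'purple', 'dust'] (min_width=17, slack=1)
Line 4: ['red', 'any', 'at', 'you', 'red'] (min_width=18, slack=0)

Answer: |     large support|
|  chapter a window|
| young purple dust|
|red any at you red|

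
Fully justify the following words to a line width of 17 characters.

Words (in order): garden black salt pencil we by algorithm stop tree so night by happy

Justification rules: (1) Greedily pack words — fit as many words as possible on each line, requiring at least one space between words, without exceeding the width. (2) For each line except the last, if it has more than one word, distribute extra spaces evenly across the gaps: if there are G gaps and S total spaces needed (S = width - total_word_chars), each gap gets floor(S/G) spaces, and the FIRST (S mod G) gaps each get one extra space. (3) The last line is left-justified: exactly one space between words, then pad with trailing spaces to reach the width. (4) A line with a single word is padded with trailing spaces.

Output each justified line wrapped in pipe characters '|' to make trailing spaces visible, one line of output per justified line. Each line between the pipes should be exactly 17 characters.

Answer: |garden black salt|
|pencil    we   by|
|algorithm    stop|
|tree  so night by|
|happy            |

Derivation:
Line 1: ['garden', 'black', 'salt'] (min_width=17, slack=0)
Line 2: ['pencil', 'we', 'by'] (min_width=12, slack=5)
Line 3: ['algorithm', 'stop'] (min_width=14, slack=3)
Line 4: ['tree', 'so', 'night', 'by'] (min_width=16, slack=1)
Line 5: ['happy'] (min_width=5, slack=12)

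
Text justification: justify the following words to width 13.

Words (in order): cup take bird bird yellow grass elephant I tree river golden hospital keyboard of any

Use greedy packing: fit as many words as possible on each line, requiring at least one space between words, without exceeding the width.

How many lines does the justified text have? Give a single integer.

Answer: 9

Derivation:
Line 1: ['cup', 'take', 'bird'] (min_width=13, slack=0)
Line 2: ['bird', 'yellow'] (min_width=11, slack=2)
Line 3: ['grass'] (min_width=5, slack=8)
Line 4: ['elephant', 'I'] (min_width=10, slack=3)
Line 5: ['tree', 'river'] (min_width=10, slack=3)
Line 6: ['golden'] (min_width=6, slack=7)
Line 7: ['hospital'] (min_width=8, slack=5)
Line 8: ['keyboard', 'of'] (min_width=11, slack=2)
Line 9: ['any'] (min_width=3, slack=10)
Total lines: 9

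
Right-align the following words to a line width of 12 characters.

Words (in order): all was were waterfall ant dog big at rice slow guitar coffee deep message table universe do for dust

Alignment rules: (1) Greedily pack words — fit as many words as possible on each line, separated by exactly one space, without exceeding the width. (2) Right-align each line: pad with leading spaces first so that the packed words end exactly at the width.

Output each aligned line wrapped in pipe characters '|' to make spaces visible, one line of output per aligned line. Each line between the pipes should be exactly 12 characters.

Line 1: ['all', 'was', 'were'] (min_width=12, slack=0)
Line 2: ['waterfall'] (min_width=9, slack=3)
Line 3: ['ant', 'dog', 'big'] (min_width=11, slack=1)
Line 4: ['at', 'rice', 'slow'] (min_width=12, slack=0)
Line 5: ['guitar'] (min_width=6, slack=6)
Line 6: ['coffee', 'deep'] (min_width=11, slack=1)
Line 7: ['message'] (min_width=7, slack=5)
Line 8: ['table'] (min_width=5, slack=7)
Line 9: ['universe', 'do'] (min_width=11, slack=1)
Line 10: ['for', 'dust'] (min_width=8, slack=4)

Answer: |all was were|
|   waterfall|
| ant dog big|
|at rice slow|
|      guitar|
| coffee deep|
|     message|
|       table|
| universe do|
|    for dust|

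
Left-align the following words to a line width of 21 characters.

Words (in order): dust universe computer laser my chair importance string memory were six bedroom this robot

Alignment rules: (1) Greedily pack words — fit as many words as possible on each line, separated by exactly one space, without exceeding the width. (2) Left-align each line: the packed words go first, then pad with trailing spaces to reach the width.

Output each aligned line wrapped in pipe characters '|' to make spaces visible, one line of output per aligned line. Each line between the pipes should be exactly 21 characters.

Line 1: ['dust', 'universe'] (min_width=13, slack=8)
Line 2: ['computer', 'laser', 'my'] (min_width=17, slack=4)
Line 3: ['chair', 'importance'] (min_width=16, slack=5)
Line 4: ['string', 'memory', 'were'] (min_width=18, slack=3)
Line 5: ['six', 'bedroom', 'this'] (min_width=16, slack=5)
Line 6: ['robot'] (min_width=5, slack=16)

Answer: |dust universe        |
|computer laser my    |
|chair importance     |
|string memory were   |
|six bedroom this     |
|robot                |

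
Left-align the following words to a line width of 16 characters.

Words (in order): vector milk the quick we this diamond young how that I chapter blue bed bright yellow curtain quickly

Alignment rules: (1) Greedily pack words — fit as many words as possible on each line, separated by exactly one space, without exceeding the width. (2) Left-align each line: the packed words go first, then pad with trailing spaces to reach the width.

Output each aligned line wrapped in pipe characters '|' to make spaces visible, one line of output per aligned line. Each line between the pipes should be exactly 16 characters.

Line 1: ['vector', 'milk', 'the'] (min_width=15, slack=1)
Line 2: ['quick', 'we', 'this'] (min_width=13, slack=3)
Line 3: ['diamond', 'young'] (min_width=13, slack=3)
Line 4: ['how', 'that', 'I'] (min_width=10, slack=6)
Line 5: ['chapter', 'blue', 'bed'] (min_width=16, slack=0)
Line 6: ['bright', 'yellow'] (min_width=13, slack=3)
Line 7: ['curtain', 'quickly'] (min_width=15, slack=1)

Answer: |vector milk the |
|quick we this   |
|diamond young   |
|how that I      |
|chapter blue bed|
|bright yellow   |
|curtain quickly |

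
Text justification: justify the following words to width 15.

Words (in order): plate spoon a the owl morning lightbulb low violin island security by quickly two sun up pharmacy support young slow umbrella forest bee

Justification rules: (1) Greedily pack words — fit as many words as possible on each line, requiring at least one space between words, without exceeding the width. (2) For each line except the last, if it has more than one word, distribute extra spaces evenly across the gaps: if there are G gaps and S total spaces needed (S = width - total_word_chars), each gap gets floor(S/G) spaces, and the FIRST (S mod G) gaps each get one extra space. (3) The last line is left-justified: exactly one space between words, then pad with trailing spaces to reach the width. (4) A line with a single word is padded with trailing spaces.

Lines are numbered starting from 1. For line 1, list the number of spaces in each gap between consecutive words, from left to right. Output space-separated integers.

Answer: 2 2

Derivation:
Line 1: ['plate', 'spoon', 'a'] (min_width=13, slack=2)
Line 2: ['the', 'owl', 'morning'] (min_width=15, slack=0)
Line 3: ['lightbulb', 'low'] (min_width=13, slack=2)
Line 4: ['violin', 'island'] (min_width=13, slack=2)
Line 5: ['security', 'by'] (min_width=11, slack=4)
Line 6: ['quickly', 'two', 'sun'] (min_width=15, slack=0)
Line 7: ['up', 'pharmacy'] (min_width=11, slack=4)
Line 8: ['support', 'young'] (min_width=13, slack=2)
Line 9: ['slow', 'umbrella'] (min_width=13, slack=2)
Line 10: ['forest', 'bee'] (min_width=10, slack=5)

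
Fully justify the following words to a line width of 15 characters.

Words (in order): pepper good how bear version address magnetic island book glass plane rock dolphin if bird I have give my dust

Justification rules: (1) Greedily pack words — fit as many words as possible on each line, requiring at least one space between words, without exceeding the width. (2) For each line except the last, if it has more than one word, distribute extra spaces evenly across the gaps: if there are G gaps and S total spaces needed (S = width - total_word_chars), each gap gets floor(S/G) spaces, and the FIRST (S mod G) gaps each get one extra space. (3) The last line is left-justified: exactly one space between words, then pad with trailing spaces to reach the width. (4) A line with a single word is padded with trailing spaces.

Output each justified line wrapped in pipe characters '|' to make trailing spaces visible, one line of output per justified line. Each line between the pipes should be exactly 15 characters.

Answer: |pepper good how|
|bear    version|
|address        |
|magnetic island|
|book      glass|
|plane      rock|
|dolphin if bird|
|I  have give my|
|dust           |

Derivation:
Line 1: ['pepper', 'good', 'how'] (min_width=15, slack=0)
Line 2: ['bear', 'version'] (min_width=12, slack=3)
Line 3: ['address'] (min_width=7, slack=8)
Line 4: ['magnetic', 'island'] (min_width=15, slack=0)
Line 5: ['book', 'glass'] (min_width=10, slack=5)
Line 6: ['plane', 'rock'] (min_width=10, slack=5)
Line 7: ['dolphin', 'if', 'bird'] (min_width=15, slack=0)
Line 8: ['I', 'have', 'give', 'my'] (min_width=14, slack=1)
Line 9: ['dust'] (min_width=4, slack=11)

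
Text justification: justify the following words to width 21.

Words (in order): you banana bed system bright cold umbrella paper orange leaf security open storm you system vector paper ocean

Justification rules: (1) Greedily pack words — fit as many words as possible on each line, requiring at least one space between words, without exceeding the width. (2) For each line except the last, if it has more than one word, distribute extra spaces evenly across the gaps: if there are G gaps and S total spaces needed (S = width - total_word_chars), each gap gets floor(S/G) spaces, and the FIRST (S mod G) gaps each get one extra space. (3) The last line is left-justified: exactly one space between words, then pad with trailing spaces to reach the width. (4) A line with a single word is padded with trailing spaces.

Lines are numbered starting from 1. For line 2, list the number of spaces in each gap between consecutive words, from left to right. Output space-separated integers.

Line 1: ['you', 'banana', 'bed', 'system'] (min_width=21, slack=0)
Line 2: ['bright', 'cold', 'umbrella'] (min_width=20, slack=1)
Line 3: ['paper', 'orange', 'leaf'] (min_width=17, slack=4)
Line 4: ['security', 'open', 'storm'] (min_width=19, slack=2)
Line 5: ['you', 'system', 'vector'] (min_width=17, slack=4)
Line 6: ['paper', 'ocean'] (min_width=11, slack=10)

Answer: 2 1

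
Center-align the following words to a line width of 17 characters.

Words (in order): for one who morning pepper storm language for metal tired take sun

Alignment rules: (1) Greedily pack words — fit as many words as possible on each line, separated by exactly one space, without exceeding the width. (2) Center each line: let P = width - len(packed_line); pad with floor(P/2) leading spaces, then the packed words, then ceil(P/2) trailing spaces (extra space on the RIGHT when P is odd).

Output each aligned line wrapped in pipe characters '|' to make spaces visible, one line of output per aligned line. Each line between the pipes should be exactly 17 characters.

Line 1: ['for', 'one', 'who'] (min_width=11, slack=6)
Line 2: ['morning', 'pepper'] (min_width=14, slack=3)
Line 3: ['storm', 'language'] (min_width=14, slack=3)
Line 4: ['for', 'metal', 'tired'] (min_width=15, slack=2)
Line 5: ['take', 'sun'] (min_width=8, slack=9)

Answer: |   for one who   |
| morning pepper  |
| storm language  |
| for metal tired |
|    take sun     |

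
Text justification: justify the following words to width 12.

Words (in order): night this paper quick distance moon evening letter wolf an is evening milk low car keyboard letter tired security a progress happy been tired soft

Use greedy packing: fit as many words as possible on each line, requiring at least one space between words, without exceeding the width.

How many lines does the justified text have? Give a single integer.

Answer: 14

Derivation:
Line 1: ['night', 'this'] (min_width=10, slack=2)
Line 2: ['paper', 'quick'] (min_width=11, slack=1)
Line 3: ['distance'] (min_width=8, slack=4)
Line 4: ['moon', 'evening'] (min_width=12, slack=0)
Line 5: ['letter', 'wolf'] (min_width=11, slack=1)
Line 6: ['an', 'is'] (min_width=5, slack=7)
Line 7: ['evening', 'milk'] (min_width=12, slack=0)
Line 8: ['low', 'car'] (min_width=7, slack=5)
Line 9: ['keyboard'] (min_width=8, slack=4)
Line 10: ['letter', 'tired'] (min_width=12, slack=0)
Line 11: ['security', 'a'] (min_width=10, slack=2)
Line 12: ['progress'] (min_width=8, slack=4)
Line 13: ['happy', 'been'] (min_width=10, slack=2)
Line 14: ['tired', 'soft'] (min_width=10, slack=2)
Total lines: 14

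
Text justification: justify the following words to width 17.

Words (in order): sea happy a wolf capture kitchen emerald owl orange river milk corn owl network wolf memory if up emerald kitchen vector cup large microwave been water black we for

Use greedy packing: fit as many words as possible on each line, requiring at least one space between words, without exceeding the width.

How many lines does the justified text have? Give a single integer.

Answer: 11

Derivation:
Line 1: ['sea', 'happy', 'a', 'wolf'] (min_width=16, slack=1)
Line 2: ['capture', 'kitchen'] (min_width=15, slack=2)
Line 3: ['emerald', 'owl'] (min_width=11, slack=6)
Line 4: ['orange', 'river', 'milk'] (min_width=17, slack=0)
Line 5: ['corn', 'owl', 'network'] (min_width=16, slack=1)
Line 6: ['wolf', 'memory', 'if', 'up'] (min_width=17, slack=0)
Line 7: ['emerald', 'kitchen'] (min_width=15, slack=2)
Line 8: ['vector', 'cup', 'large'] (min_width=16, slack=1)
Line 9: ['microwave', 'been'] (min_width=14, slack=3)
Line 10: ['water', 'black', 'we'] (min_width=14, slack=3)
Line 11: ['for'] (min_width=3, slack=14)
Total lines: 11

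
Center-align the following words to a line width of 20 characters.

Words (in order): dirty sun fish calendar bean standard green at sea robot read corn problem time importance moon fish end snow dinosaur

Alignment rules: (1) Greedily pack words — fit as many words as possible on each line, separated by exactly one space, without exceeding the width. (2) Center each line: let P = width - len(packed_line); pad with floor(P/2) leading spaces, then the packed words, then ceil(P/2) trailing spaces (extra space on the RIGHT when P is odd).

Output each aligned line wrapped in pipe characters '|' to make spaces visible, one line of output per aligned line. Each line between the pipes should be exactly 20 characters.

Line 1: ['dirty', 'sun', 'fish'] (min_width=14, slack=6)
Line 2: ['calendar', 'bean'] (min_width=13, slack=7)
Line 3: ['standard', 'green', 'at'] (min_width=17, slack=3)
Line 4: ['sea', 'robot', 'read', 'corn'] (min_width=19, slack=1)
Line 5: ['problem', 'time'] (min_width=12, slack=8)
Line 6: ['importance', 'moon', 'fish'] (min_width=20, slack=0)
Line 7: ['end', 'snow', 'dinosaur'] (min_width=17, slack=3)

Answer: |   dirty sun fish   |
|   calendar bean    |
| standard green at  |
|sea robot read corn |
|    problem time    |
|importance moon fish|
| end snow dinosaur  |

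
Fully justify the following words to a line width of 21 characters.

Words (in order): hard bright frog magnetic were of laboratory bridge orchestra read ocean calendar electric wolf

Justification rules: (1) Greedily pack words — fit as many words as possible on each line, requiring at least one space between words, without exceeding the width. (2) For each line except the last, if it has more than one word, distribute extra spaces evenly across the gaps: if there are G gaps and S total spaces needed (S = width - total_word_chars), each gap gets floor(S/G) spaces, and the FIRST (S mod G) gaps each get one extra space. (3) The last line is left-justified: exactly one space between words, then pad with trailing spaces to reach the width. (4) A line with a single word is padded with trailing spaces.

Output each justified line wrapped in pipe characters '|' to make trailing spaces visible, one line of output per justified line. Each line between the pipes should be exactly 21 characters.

Line 1: ['hard', 'bright', 'frog'] (min_width=16, slack=5)
Line 2: ['magnetic', 'were', 'of'] (min_width=16, slack=5)
Line 3: ['laboratory', 'bridge'] (min_width=17, slack=4)
Line 4: ['orchestra', 'read', 'ocean'] (min_width=20, slack=1)
Line 5: ['calendar', 'electric'] (min_width=17, slack=4)
Line 6: ['wolf'] (min_width=4, slack=17)

Answer: |hard    bright   frog|
|magnetic    were   of|
|laboratory     bridge|
|orchestra  read ocean|
|calendar     electric|
|wolf                 |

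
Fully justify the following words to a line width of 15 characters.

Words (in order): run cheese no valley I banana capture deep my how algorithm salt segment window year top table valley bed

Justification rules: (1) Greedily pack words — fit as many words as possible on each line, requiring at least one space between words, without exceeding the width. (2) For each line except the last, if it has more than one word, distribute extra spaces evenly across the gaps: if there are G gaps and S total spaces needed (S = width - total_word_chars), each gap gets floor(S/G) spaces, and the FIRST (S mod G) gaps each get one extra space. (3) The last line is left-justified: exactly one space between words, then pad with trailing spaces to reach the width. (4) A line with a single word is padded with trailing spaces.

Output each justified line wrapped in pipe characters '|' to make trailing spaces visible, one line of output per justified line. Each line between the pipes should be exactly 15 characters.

Line 1: ['run', 'cheese', 'no'] (min_width=13, slack=2)
Line 2: ['valley', 'I', 'banana'] (min_width=15, slack=0)
Line 3: ['capture', 'deep', 'my'] (min_width=15, slack=0)
Line 4: ['how', 'algorithm'] (min_width=13, slack=2)
Line 5: ['salt', 'segment'] (min_width=12, slack=3)
Line 6: ['window', 'year', 'top'] (min_width=15, slack=0)
Line 7: ['table', 'valley'] (min_width=12, slack=3)
Line 8: ['bed'] (min_width=3, slack=12)

Answer: |run  cheese  no|
|valley I banana|
|capture deep my|
|how   algorithm|
|salt    segment|
|window year top|
|table    valley|
|bed            |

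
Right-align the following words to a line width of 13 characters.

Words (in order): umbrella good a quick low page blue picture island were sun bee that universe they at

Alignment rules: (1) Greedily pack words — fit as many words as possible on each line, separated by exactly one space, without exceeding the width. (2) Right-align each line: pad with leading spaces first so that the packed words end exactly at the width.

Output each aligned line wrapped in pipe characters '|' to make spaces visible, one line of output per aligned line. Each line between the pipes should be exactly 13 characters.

Answer: |umbrella good|
|  a quick low|
|    page blue|
|      picture|
|  island were|
| sun bee that|
|universe they|
|           at|

Derivation:
Line 1: ['umbrella', 'good'] (min_width=13, slack=0)
Line 2: ['a', 'quick', 'low'] (min_width=11, slack=2)
Line 3: ['page', 'blue'] (min_width=9, slack=4)
Line 4: ['picture'] (min_width=7, slack=6)
Line 5: ['island', 'were'] (min_width=11, slack=2)
Line 6: ['sun', 'bee', 'that'] (min_width=12, slack=1)
Line 7: ['universe', 'they'] (min_width=13, slack=0)
Line 8: ['at'] (min_width=2, slack=11)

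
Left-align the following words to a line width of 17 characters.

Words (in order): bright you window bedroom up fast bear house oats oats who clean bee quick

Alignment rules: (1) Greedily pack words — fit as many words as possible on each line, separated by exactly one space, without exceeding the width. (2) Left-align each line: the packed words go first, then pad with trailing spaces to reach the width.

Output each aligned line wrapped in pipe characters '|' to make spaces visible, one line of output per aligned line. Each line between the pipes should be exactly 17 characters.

Answer: |bright you window|
|bedroom up fast  |
|bear house oats  |
|oats who clean   |
|bee quick        |

Derivation:
Line 1: ['bright', 'you', 'window'] (min_width=17, slack=0)
Line 2: ['bedroom', 'up', 'fast'] (min_width=15, slack=2)
Line 3: ['bear', 'house', 'oats'] (min_width=15, slack=2)
Line 4: ['oats', 'who', 'clean'] (min_width=14, slack=3)
Line 5: ['bee', 'quick'] (min_width=9, slack=8)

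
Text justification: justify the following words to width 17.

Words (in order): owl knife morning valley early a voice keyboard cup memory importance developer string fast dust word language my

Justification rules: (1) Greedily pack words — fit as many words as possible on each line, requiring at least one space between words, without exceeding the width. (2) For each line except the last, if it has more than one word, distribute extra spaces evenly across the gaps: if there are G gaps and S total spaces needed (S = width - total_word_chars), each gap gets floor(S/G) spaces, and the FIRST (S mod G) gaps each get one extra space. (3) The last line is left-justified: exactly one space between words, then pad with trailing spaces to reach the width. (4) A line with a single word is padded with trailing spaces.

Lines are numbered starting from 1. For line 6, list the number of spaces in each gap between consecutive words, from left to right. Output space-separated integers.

Answer: 2

Derivation:
Line 1: ['owl', 'knife', 'morning'] (min_width=17, slack=0)
Line 2: ['valley', 'early', 'a'] (min_width=14, slack=3)
Line 3: ['voice', 'keyboard'] (min_width=14, slack=3)
Line 4: ['cup', 'memory'] (min_width=10, slack=7)
Line 5: ['importance'] (min_width=10, slack=7)
Line 6: ['developer', 'string'] (min_width=16, slack=1)
Line 7: ['fast', 'dust', 'word'] (min_width=14, slack=3)
Line 8: ['language', 'my'] (min_width=11, slack=6)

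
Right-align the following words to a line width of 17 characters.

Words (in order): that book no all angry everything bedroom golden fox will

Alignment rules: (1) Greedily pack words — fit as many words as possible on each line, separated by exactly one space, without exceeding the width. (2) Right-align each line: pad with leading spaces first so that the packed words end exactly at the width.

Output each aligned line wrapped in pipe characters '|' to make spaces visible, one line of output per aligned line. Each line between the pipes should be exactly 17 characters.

Answer: | that book no all|
| angry everything|
|   bedroom golden|
|         fox will|

Derivation:
Line 1: ['that', 'book', 'no', 'all'] (min_width=16, slack=1)
Line 2: ['angry', 'everything'] (min_width=16, slack=1)
Line 3: ['bedroom', 'golden'] (min_width=14, slack=3)
Line 4: ['fox', 'will'] (min_width=8, slack=9)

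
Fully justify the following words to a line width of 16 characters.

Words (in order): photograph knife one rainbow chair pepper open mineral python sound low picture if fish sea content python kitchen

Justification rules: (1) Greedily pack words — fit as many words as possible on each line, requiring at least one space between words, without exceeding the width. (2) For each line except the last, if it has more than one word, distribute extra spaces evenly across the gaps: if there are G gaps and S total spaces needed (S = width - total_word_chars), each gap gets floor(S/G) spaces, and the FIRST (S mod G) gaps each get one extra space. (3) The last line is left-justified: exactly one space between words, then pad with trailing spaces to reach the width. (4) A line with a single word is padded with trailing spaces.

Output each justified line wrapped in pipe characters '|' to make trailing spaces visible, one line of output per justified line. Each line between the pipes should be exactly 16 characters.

Line 1: ['photograph', 'knife'] (min_width=16, slack=0)
Line 2: ['one', 'rainbow'] (min_width=11, slack=5)
Line 3: ['chair', 'pepper'] (min_width=12, slack=4)
Line 4: ['open', 'mineral'] (min_width=12, slack=4)
Line 5: ['python', 'sound', 'low'] (min_width=16, slack=0)
Line 6: ['picture', 'if', 'fish'] (min_width=15, slack=1)
Line 7: ['sea', 'content'] (min_width=11, slack=5)
Line 8: ['python', 'kitchen'] (min_width=14, slack=2)

Answer: |photograph knife|
|one      rainbow|
|chair     pepper|
|open     mineral|
|python sound low|
|picture  if fish|
|sea      content|
|python kitchen  |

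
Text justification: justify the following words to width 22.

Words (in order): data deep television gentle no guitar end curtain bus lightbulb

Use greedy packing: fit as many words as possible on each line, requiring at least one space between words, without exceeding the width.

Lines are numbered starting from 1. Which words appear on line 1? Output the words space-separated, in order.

Line 1: ['data', 'deep', 'television'] (min_width=20, slack=2)
Line 2: ['gentle', 'no', 'guitar', 'end'] (min_width=20, slack=2)
Line 3: ['curtain', 'bus', 'lightbulb'] (min_width=21, slack=1)

Answer: data deep television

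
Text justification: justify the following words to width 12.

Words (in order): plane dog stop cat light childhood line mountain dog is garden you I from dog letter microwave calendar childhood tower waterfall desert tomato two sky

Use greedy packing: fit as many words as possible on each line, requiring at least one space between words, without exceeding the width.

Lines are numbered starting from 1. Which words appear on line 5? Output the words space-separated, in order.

Answer: line

Derivation:
Line 1: ['plane', 'dog'] (min_width=9, slack=3)
Line 2: ['stop', 'cat'] (min_width=8, slack=4)
Line 3: ['light'] (min_width=5, slack=7)
Line 4: ['childhood'] (min_width=9, slack=3)
Line 5: ['line'] (min_width=4, slack=8)
Line 6: ['mountain', 'dog'] (min_width=12, slack=0)
Line 7: ['is', 'garden'] (min_width=9, slack=3)
Line 8: ['you', 'I', 'from'] (min_width=10, slack=2)
Line 9: ['dog', 'letter'] (min_width=10, slack=2)
Line 10: ['microwave'] (min_width=9, slack=3)
Line 11: ['calendar'] (min_width=8, slack=4)
Line 12: ['childhood'] (min_width=9, slack=3)
Line 13: ['tower'] (min_width=5, slack=7)
Line 14: ['waterfall'] (min_width=9, slack=3)
Line 15: ['desert'] (min_width=6, slack=6)
Line 16: ['tomato', 'two'] (min_width=10, slack=2)
Line 17: ['sky'] (min_width=3, slack=9)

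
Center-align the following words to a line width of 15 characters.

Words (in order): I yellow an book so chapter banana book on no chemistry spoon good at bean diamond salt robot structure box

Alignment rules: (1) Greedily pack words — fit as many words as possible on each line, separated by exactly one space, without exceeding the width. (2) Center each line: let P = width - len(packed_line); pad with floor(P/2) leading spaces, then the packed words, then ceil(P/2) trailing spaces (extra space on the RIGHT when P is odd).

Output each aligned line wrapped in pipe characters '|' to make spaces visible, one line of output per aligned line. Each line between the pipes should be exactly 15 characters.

Answer: |  I yellow an  |
|book so chapter|
|banana book on |
| no chemistry  |
| spoon good at |
| bean diamond  |
|  salt robot   |
| structure box |

Derivation:
Line 1: ['I', 'yellow', 'an'] (min_width=11, slack=4)
Line 2: ['book', 'so', 'chapter'] (min_width=15, slack=0)
Line 3: ['banana', 'book', 'on'] (min_width=14, slack=1)
Line 4: ['no', 'chemistry'] (min_width=12, slack=3)
Line 5: ['spoon', 'good', 'at'] (min_width=13, slack=2)
Line 6: ['bean', 'diamond'] (min_width=12, slack=3)
Line 7: ['salt', 'robot'] (min_width=10, slack=5)
Line 8: ['structure', 'box'] (min_width=13, slack=2)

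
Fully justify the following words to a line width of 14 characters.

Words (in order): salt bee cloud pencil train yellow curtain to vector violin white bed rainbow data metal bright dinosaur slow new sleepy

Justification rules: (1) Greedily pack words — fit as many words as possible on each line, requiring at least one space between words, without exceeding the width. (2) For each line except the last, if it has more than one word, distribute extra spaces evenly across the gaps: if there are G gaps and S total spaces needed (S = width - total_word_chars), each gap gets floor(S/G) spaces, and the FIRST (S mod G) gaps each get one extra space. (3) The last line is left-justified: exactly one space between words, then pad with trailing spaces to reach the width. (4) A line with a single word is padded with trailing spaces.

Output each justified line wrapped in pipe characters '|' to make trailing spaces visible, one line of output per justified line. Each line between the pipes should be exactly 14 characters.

Line 1: ['salt', 'bee', 'cloud'] (min_width=14, slack=0)
Line 2: ['pencil', 'train'] (min_width=12, slack=2)
Line 3: ['yellow', 'curtain'] (min_width=14, slack=0)
Line 4: ['to', 'vector'] (min_width=9, slack=5)
Line 5: ['violin', 'white'] (min_width=12, slack=2)
Line 6: ['bed', 'rainbow'] (min_width=11, slack=3)
Line 7: ['data', 'metal'] (min_width=10, slack=4)
Line 8: ['bright'] (min_width=6, slack=8)
Line 9: ['dinosaur', 'slow'] (min_width=13, slack=1)
Line 10: ['new', 'sleepy'] (min_width=10, slack=4)

Answer: |salt bee cloud|
|pencil   train|
|yellow curtain|
|to      vector|
|violin   white|
|bed    rainbow|
|data     metal|
|bright        |
|dinosaur  slow|
|new sleepy    |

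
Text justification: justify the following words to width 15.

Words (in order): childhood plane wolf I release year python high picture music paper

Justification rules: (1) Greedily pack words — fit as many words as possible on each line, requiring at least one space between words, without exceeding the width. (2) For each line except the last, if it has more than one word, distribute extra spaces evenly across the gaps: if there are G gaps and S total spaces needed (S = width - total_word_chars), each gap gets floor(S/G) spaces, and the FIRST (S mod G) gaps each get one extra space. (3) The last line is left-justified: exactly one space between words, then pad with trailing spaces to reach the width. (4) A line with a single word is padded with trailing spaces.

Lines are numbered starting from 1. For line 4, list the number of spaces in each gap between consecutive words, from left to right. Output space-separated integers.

Line 1: ['childhood', 'plane'] (min_width=15, slack=0)
Line 2: ['wolf', 'I', 'release'] (min_width=14, slack=1)
Line 3: ['year', 'python'] (min_width=11, slack=4)
Line 4: ['high', 'picture'] (min_width=12, slack=3)
Line 5: ['music', 'paper'] (min_width=11, slack=4)

Answer: 4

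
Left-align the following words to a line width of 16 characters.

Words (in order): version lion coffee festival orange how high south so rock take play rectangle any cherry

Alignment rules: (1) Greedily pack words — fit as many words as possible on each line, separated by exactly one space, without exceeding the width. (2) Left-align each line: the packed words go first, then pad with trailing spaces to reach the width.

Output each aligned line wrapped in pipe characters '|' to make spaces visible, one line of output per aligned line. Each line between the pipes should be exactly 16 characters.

Answer: |version lion    |
|coffee festival |
|orange how high |
|south so rock   |
|take play       |
|rectangle any   |
|cherry          |

Derivation:
Line 1: ['version', 'lion'] (min_width=12, slack=4)
Line 2: ['coffee', 'festival'] (min_width=15, slack=1)
Line 3: ['orange', 'how', 'high'] (min_width=15, slack=1)
Line 4: ['south', 'so', 'rock'] (min_width=13, slack=3)
Line 5: ['take', 'play'] (min_width=9, slack=7)
Line 6: ['rectangle', 'any'] (min_width=13, slack=3)
Line 7: ['cherry'] (min_width=6, slack=10)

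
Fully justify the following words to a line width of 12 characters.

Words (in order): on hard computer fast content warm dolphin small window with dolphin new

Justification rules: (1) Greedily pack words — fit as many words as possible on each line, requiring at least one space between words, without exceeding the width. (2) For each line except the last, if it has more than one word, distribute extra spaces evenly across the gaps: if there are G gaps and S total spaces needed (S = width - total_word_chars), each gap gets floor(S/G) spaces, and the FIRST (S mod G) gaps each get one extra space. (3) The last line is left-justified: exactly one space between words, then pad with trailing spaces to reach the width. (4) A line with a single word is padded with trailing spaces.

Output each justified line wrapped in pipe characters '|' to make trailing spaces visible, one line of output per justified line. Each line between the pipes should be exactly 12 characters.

Answer: |on      hard|
|computer    |
|fast content|
|warm dolphin|
|small window|
|with dolphin|
|new         |

Derivation:
Line 1: ['on', 'hard'] (min_width=7, slack=5)
Line 2: ['computer'] (min_width=8, slack=4)
Line 3: ['fast', 'content'] (min_width=12, slack=0)
Line 4: ['warm', 'dolphin'] (min_width=12, slack=0)
Line 5: ['small', 'window'] (min_width=12, slack=0)
Line 6: ['with', 'dolphin'] (min_width=12, slack=0)
Line 7: ['new'] (min_width=3, slack=9)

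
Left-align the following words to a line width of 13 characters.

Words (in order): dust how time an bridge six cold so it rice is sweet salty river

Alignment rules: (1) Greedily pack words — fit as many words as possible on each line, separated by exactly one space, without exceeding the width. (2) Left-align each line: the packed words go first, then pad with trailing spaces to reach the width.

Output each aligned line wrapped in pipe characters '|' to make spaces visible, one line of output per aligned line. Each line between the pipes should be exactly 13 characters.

Line 1: ['dust', 'how', 'time'] (min_width=13, slack=0)
Line 2: ['an', 'bridge', 'six'] (min_width=13, slack=0)
Line 3: ['cold', 'so', 'it'] (min_width=10, slack=3)
Line 4: ['rice', 'is', 'sweet'] (min_width=13, slack=0)
Line 5: ['salty', 'river'] (min_width=11, slack=2)

Answer: |dust how time|
|an bridge six|
|cold so it   |
|rice is sweet|
|salty river  |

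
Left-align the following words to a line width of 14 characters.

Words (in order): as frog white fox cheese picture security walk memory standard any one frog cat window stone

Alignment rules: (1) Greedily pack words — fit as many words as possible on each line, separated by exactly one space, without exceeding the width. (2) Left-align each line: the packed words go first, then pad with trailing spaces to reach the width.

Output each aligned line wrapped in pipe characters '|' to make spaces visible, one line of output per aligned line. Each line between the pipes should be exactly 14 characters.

Line 1: ['as', 'frog', 'white'] (min_width=13, slack=1)
Line 2: ['fox', 'cheese'] (min_width=10, slack=4)
Line 3: ['picture'] (min_width=7, slack=7)
Line 4: ['security', 'walk'] (min_width=13, slack=1)
Line 5: ['memory'] (min_width=6, slack=8)
Line 6: ['standard', 'any'] (min_width=12, slack=2)
Line 7: ['one', 'frog', 'cat'] (min_width=12, slack=2)
Line 8: ['window', 'stone'] (min_width=12, slack=2)

Answer: |as frog white |
|fox cheese    |
|picture       |
|security walk |
|memory        |
|standard any  |
|one frog cat  |
|window stone  |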